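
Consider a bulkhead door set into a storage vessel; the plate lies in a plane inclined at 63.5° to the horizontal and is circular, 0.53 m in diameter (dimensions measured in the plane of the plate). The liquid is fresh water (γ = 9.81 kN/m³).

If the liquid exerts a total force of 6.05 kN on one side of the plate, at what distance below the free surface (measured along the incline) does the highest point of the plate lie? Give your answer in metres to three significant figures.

y_top ≈ 2.86 m

γ = 9.81 kN/m³.
A = π(0.265)² = 0.220618 m².
From F = γ·h_c·A, the centroid depth is h_c = 6.05/(9.81 × 0.220618) = 2.79541 m.
Let θ = 63.5° be the plate's angle to the horizontal; measure y along the incline from where the plane meets the free surface. Vertical depth h = y·sinθ with sinθ = 0.894934.
Along the incline, y_c = h_c/sinθ = 2.79541/0.894934 = 3.12359 m.
The centroid is at the centre, 0.265 m below the top of the plate, so the highest point sits at y_top = 3.12359 − 0.265 = 2.85859 m along the incline.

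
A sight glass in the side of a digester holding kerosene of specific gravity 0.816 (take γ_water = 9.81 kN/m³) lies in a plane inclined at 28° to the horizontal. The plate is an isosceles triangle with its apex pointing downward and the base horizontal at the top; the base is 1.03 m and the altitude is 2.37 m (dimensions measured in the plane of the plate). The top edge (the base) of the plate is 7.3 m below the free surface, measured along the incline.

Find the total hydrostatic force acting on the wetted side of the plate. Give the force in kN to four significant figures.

F ≈ 37.11 kN

γ = 0.816 × 9.81 = 8.00496 kN/m³.
Let θ = 28° be the plate's angle to the horizontal; measure y along the incline from where the plane meets the free surface. Vertical depth h = y·sinθ with sinθ = 0.469472.
With the apex down, the centroid sits h/3 = 2.37/3 = 0.79 m below the base (the top edge), so y_c = 7.3 + 0.79 = 8.09 m and h_c = 8.09 × 0.469472 = 3.79803 m.
A = ½ × 1.03 × 2.37 = 1.22055 m².
Resultant F = γ·h_c·A = 8.00496 × 3.79803 × 1.22055 = 37.1085 kN.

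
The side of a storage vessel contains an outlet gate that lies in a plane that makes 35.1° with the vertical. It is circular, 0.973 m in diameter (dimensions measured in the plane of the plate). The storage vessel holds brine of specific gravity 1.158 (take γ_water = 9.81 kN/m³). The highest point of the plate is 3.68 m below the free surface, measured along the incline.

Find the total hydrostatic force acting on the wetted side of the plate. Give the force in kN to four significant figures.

F ≈ 28.79 kN

γ = 1.158 × 9.81 = 11.35998 kN/m³.
The plate makes 35.1° with the vertical, i.e. θ = 90° − 35.1° = 54.9° to the horizontal. Measuring y along the incline from the free-surface line, vertical depth h = y·sinθ with sinθ = 0.818150.
The centroid is at the centre, 0.4865 m below the top of the plate, so y_c = 3.68 + 0.4865 = 4.1665 m and h_c = 4.1665 × 0.818150 = 3.40882 m.
A = π(0.4865)² = 0.743559 m².
Resultant F = γ·h_c·A = 11.35998 × 3.40882 × 0.743559 = 28.7937 kN.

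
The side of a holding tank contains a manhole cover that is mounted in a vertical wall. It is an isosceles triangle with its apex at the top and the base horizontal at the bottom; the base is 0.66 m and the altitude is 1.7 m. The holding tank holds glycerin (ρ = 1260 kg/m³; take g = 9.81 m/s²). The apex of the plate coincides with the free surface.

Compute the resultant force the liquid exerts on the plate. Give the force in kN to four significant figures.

γ = ρg = 1260 × 9.81 / 1000 = 12.3606 kN/m³.
With the apex up, the centroid sits 2h/3 = 2 × 1.7/3 = 1.13333 m below the apex, so the centroid depth is h_c = 1.13333 m.
A = ½ × 0.66 × 1.7 = 0.561 m².
Resultant F = γ·h_c·A = 12.3606 × 1.13333 × 0.561 = 7.85885 kN.

F ≈ 7.859 kN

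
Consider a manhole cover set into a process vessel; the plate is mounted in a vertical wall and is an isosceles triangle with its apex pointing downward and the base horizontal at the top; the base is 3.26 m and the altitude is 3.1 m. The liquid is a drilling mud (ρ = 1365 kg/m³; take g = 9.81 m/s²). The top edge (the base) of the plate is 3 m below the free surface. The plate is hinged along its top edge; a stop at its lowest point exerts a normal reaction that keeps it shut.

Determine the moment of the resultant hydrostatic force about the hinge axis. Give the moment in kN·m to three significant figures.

M ≈ 318 kN·m

γ = ρg = 1365 × 9.81 / 1000 = 13.39065 kN/m³.
With the apex down, the centroid sits h/3 = 3.1/3 = 1.03333 m below the base (the top edge), so the centroid depth is h_c = 3 + 1.03333 = 4.03333 m.
A = ½ × 3.26 × 3.1 = 5.053 m².
Resultant F = γ·h_c·A = 13.39065 × 4.03333 × 5.053 = 272.907 kN.
I_c = b·h³/36 = 3.26 × 3.1³/36 = 2.69774 m⁴.
Centre of pressure: y_p = y_c + I_c/(y_c·A) = 4.03333 + 2.69774/(4.03333 × 5.053) = 4.03333 + 0.132369 = 4.1657 m along the plane.
The resultant acts 1.03333 + 0.132369 = 1.1657 m (along the plate) below the hinge at the top edge, so the moment about the hinge is M = F × 1.1657 = 272.907 × 1.1657 = 318.128 kN·m.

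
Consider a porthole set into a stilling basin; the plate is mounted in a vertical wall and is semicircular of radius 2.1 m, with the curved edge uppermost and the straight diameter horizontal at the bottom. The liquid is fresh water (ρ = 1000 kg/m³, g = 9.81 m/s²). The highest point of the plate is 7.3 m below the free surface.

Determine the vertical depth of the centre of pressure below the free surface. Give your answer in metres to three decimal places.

γ = ρg = 1000 × 9.81 = 9810 N/m³ = 9.81 kN/m³.
The centroid lies 4r/(3π) = 0.891268 m above the diameter, so r − 4r/(3π) = 2.1 − 0.891268 = 1.20873 m below the topmost point, so the centroid depth is h_c = 7.3 + 1.20873 = 8.50873 m.
A = πr²/2 = π × 2.1²/2 = 6.92721 m².
Resultant F = γ·h_c·A = 9.81 × 8.50873 × 6.92721 = 578.219 kN.
I_c = (π/8 − 8/(9π))·r⁴ = 0.109757 × 2.1⁴ = 2.13457 m⁴.
Centre of pressure: y_p = y_c + I_c/(y_c·A) = 8.50873 + 2.13457/(8.50873 × 6.92721) = 8.50873 + 0.0362149 = 8.54494 m along the plane.

h_p = 8.545 m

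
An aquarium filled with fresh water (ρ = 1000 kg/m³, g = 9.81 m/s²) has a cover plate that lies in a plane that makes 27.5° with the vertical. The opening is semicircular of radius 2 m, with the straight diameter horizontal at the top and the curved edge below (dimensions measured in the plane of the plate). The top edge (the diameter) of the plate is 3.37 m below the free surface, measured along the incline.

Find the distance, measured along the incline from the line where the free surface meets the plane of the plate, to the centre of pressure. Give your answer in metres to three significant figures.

γ = ρg = 1000 × 9.81 = 9810 N/m³ = 9.81 kN/m³.
The plate makes 27.5° with the vertical, i.e. θ = 90° − 27.5° = 62.5° to the horizontal. Measuring y along the incline from the free-surface line, vertical depth h = y·sinθ with sinθ = 0.887011.
The centroid of a semicircle lies 4r/(3π) = 0.848826 m from the diameter, here below the top edge, so y_c = 3.37 + 0.848826 = 4.21883 m and h_c = 4.21883 × 0.887011 = 3.74215 m.
A = πr²/2 = π × 2²/2 = 6.28319 m².
Resultant F = γ·h_c·A = 9.81 × 3.74215 × 6.28319 = 230.659 kN.
I_c = (π/8 − 8/(9π))·r⁴ = 0.109757 × 2⁴ = 1.75611 m⁴.
Centre of pressure: y_p = y_c + I_c/(y_c·A) = 4.21883 + 1.75611/(4.21883 × 6.28319) = 4.21883 + 0.066249 = 4.28508 m along the plane.

y_p = 4.29 m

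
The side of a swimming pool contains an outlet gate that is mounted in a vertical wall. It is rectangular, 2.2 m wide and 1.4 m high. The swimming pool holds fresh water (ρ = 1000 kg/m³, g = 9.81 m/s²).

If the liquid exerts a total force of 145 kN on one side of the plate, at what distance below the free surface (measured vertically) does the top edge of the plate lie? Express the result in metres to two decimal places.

γ = ρg = 1000 × 9.81 = 9810 N/m³ = 9.81 kN/m³.
A = 2.2 × 1.4 = 3.08 m².
From F = γ·h_c·A, the centroid depth is h_c = 145/(9.81 × 3.08) = 4.79897 m.
The centroid lies 1.4/2 = 0.7 m below the top edge, so the top edge sits at h_top = 4.79897 − 0.7 = 4.09897 m below the surface.

d_top ≈ 4.10 m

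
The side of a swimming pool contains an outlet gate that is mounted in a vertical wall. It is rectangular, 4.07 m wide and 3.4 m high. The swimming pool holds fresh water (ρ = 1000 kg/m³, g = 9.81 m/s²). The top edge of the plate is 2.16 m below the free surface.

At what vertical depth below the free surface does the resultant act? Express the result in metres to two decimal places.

h_p = 4.11 m

γ = ρg = 1000 × 9.81 = 9810 N/m³ = 9.81 kN/m³.
The centroid lies 3.4/2 = 1.7 m below the top edge, so the centroid depth is h_c = 2.16 + 1.7 = 3.86 m.
A = 4.07 × 3.4 = 13.838 m².
Resultant F = γ·h_c·A = 9.81 × 3.86 × 13.838 = 523.998 kN.
I_c = b·h³/12 = 4.07 × 3.4³/12 = 13.3306 m⁴.
Centre of pressure: y_p = y_c + I_c/(y_c·A) = 3.86 + 13.3306/(3.86 × 13.838) = 3.86 + 0.249568 = 4.10957 m along the plane.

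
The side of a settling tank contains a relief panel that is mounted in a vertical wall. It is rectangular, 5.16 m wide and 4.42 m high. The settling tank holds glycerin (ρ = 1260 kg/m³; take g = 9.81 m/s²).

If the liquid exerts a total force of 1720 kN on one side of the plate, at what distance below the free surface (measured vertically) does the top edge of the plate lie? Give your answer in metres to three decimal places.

γ = ρg = 1260 × 9.81 / 1000 = 12.3606 kN/m³.
A = 5.16 × 4.42 = 22.8072 m².
From F = γ·h_c·A, the centroid depth is h_c = 1720/(12.3606 × 22.8072) = 6.10122 m.
The centroid lies 4.42/2 = 2.21 m below the top edge, so the top edge sits at h_top = 6.10122 − 2.21 = 3.89122 m below the surface.

d_top ≈ 3.891 m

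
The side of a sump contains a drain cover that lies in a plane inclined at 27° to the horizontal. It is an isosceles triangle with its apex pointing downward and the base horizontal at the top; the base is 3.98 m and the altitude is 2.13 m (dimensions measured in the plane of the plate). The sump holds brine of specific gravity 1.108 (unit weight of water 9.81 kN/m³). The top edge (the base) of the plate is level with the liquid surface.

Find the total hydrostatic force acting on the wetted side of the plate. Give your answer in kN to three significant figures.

F ≈ 14.9 kN

γ = 1.108 × 9.81 = 10.86948 kN/m³.
Let θ = 27° be the plate's angle to the horizontal; measure y along the incline from where the plane meets the free surface. Vertical depth h = y·sinθ with sinθ = 0.453990.
With the apex down, the centroid sits h/3 = 2.13/3 = 0.71 m below the base (the top edge), so y_c = 0.71 m and h_c = 0.71 × 0.453990 = 0.322333 m.
A = ½ × 3.98 × 2.13 = 4.2387 m².
Resultant F = γ·h_c·A = 10.86948 × 0.322333 × 4.2387 = 14.8507 kN.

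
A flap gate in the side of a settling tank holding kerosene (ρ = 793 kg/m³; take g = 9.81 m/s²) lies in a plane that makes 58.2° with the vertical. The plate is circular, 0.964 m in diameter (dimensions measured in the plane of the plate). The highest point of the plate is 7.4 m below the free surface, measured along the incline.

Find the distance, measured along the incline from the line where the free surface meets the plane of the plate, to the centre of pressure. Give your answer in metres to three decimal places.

y_p = 7.889 m

γ = ρg = 793 × 9.81 / 1000 = 7.77933 kN/m³.
The plate makes 58.2° with the vertical, i.e. θ = 90° − 58.2° = 31.8° to the horizontal. Measuring y along the incline from the free-surface line, vertical depth h = y·sinθ with sinθ = 0.526956.
The centroid is at the centre, 0.482 m below the top of the plate, so y_c = 7.4 + 0.482 = 7.882 m and h_c = 7.882 × 0.526956 = 4.15347 m.
A = π(0.482)² = 0.729867 m².
Resultant F = γ·h_c·A = 7.77933 × 4.15347 × 0.729867 = 23.5829 kN.
I_c = πr⁴/4 = π × 0.482⁴/4 = 0.0423914 m⁴.
Centre of pressure: y_p = y_c + I_c/(y_c·A) = 7.882 + 0.0423914/(7.882 × 0.729867) = 7.882 + 0.00736881 = 7.88937 m along the plane.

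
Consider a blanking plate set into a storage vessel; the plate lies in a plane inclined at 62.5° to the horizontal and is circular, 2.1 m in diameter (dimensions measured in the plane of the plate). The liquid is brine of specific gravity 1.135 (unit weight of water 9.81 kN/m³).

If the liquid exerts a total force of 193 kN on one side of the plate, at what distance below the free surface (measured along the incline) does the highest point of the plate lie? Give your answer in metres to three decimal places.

y_top ≈ 4.592 m

γ = 1.135 × 9.81 = 11.13435 kN/m³.
A = π(1.05)² = 3.46361 m².
From F = γ·h_c·A, the centroid depth is h_c = 193/(11.13435 × 3.46361) = 5.00453 m.
Let θ = 62.5° be the plate's angle to the horizontal; measure y along the incline from where the plane meets the free surface. Vertical depth h = y·sinθ with sinθ = 0.887011.
Along the incline, y_c = h_c/sinθ = 5.00453/0.887011 = 5.64202 m.
The centroid is at the centre, 1.05 m below the top of the plate, so the highest point sits at y_top = 5.64202 − 1.05 = 4.59202 m along the incline.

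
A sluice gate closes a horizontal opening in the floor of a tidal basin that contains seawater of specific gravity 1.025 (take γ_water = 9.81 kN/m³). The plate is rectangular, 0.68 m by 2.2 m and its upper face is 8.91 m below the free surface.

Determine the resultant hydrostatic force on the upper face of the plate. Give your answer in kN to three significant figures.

γ = 1.025 × 9.81 = 10.05525 kN/m³.
The plate is horizontal, so pressure is uniform at p = γ·h = 10.05525 × 8.91 = 89.5923 kN/m².
A = 0.68 × 2.2 = 1.496 m².
F = p·A = 89.5923 × 1.496 = 134.03 kN.

F ≈ 134 kN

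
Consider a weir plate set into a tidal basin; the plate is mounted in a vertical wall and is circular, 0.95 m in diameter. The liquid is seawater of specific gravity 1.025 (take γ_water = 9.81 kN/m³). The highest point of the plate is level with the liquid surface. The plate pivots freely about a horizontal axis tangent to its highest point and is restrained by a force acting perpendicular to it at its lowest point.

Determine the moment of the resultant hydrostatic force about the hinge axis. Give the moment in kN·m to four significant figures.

γ = 1.025 × 9.81 = 10.05525 kN/m³.
The centroid is at the centre, 0.475 m below the top of the plate, so the centroid depth is h_c = 0.475 m.
A = π(0.475)² = 0.708822 m².
Resultant F = γ·h_c·A = 10.05525 × 0.475 × 0.708822 = 3.38551 kN.
I_c = πr⁴/4 = π × 0.475⁴/4 = 0.039982 m⁴.
Centre of pressure: y_p = y_c + I_c/(y_c·A) = 0.475 + 0.039982/(0.475 × 0.708822) = 0.475 + 0.11875 = 0.59375 m along the plane.
The resultant acts 0.475 + 0.11875 = 0.59375 m (along the plate) below the hinge at the top edge, so the moment about the hinge is M = F × 0.59375 = 3.38551 × 0.59375 = 2.01015 kN·m.

M ≈ 2.010 kN·m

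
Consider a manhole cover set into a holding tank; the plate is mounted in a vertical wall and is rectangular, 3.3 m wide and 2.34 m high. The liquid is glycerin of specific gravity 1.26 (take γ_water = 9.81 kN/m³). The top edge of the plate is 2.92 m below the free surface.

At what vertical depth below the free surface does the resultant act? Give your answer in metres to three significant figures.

γ = 1.26 × 9.81 = 12.3606 kN/m³.
The centroid lies 2.34/2 = 1.17 m below the top edge, so the centroid depth is h_c = 2.92 + 1.17 = 4.09 m.
A = 3.3 × 2.34 = 7.722 m².
Resultant F = γ·h_c·A = 12.3606 × 4.09 × 7.722 = 390.385 kN.
I_c = b·h³/12 = 3.3 × 2.34³/12 = 3.52355 m⁴.
Centre of pressure: y_p = y_c + I_c/(y_c·A) = 4.09 + 3.52355/(4.09 × 7.722) = 4.09 + 0.111565 = 4.20156 m along the plane.

h_p = 4.20 m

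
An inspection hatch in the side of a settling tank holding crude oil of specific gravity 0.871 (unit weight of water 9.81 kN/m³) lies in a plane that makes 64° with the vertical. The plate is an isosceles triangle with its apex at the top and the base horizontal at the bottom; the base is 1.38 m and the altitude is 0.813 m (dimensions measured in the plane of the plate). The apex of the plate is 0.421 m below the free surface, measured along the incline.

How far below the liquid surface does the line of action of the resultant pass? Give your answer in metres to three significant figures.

γ = 0.871 × 9.81 = 8.54451 kN/m³.
The plate makes 64° with the vertical, i.e. θ = 90° − 64° = 26° to the horizontal. Measuring y along the incline from the free-surface line, vertical depth h = y·sinθ with sinθ = 0.438371.
With the apex up, the centroid sits 2h/3 = 2 × 0.813/3 = 0.542 m below the apex, so y_c = 0.421 + 0.542 = 0.963 m and h_c = 0.963 × 0.438371 = 0.422151 m.
A = ½ × 1.38 × 0.813 = 0.56097 m².
Resultant F = γ·h_c·A = 8.54451 × 0.422151 × 0.56097 = 2.02346 kN.
I_c = b·h³/36 = 1.38 × 0.813³/36 = 0.0205991 m⁴.
Centre of pressure: y_p = y_c + I_c/(y_c·A) = 0.963 + 0.0205991/(0.963 × 0.56097) = 0.963 + 0.0381314 = 1.00113 m along the plane.
Vertically, h_p = y_p·sinθ = 1.00113 × 0.438371 = 0.438866 m.

h_p = 0.439 m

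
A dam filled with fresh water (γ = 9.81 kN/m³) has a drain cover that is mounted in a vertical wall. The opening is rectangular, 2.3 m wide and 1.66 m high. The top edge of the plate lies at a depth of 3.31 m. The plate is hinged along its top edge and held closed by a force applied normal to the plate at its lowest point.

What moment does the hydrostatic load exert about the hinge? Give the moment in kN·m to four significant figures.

M ≈ 137.3 kN·m

γ = 9.81 kN/m³.
The centroid lies 1.66/2 = 0.83 m below the top edge, so the centroid depth is h_c = 3.31 + 0.83 = 4.14 m.
A = 2.3 × 1.66 = 3.818 m².
Resultant F = γ·h_c·A = 9.81 × 4.14 × 3.818 = 155.062 kN.
I_c = b·h³/12 = 2.3 × 1.66³/12 = 0.87674 m⁴.
Centre of pressure: y_p = y_c + I_c/(y_c·A) = 4.14 + 0.87674/(4.14 × 3.818) = 4.14 + 0.055467 = 4.19547 m along the plane.
The resultant acts 0.83 + 0.055467 = 0.885467 m (along the plate) below the hinge at the top edge, so the moment about the hinge is M = F × 0.885467 = 155.062 × 0.885467 = 137.302 kN·m.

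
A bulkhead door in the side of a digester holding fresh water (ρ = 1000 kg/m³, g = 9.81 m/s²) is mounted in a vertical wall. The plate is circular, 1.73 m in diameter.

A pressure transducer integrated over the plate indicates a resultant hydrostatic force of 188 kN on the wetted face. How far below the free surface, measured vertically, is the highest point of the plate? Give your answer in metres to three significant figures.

γ = ρg = 1000 × 9.81 = 9810 N/m³ = 9.81 kN/m³.
A = π(0.865)² = 2.35062 m².
From F = γ·h_c·A, the centroid depth is h_c = 188/(9.81 × 2.35062) = 8.15279 m.
The centroid is at the centre, 0.865 m below the top of the plate, so the highest point sits at h_top = 8.15279 − 0.865 = 7.28779 m below the surface.

d_top ≈ 7.29 m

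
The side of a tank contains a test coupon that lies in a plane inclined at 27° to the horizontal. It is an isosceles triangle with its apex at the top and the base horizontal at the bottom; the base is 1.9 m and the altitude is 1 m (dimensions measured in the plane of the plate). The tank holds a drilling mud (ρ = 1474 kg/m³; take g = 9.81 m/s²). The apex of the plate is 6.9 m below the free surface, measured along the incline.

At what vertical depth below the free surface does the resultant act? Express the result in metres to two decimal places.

γ = ρg = 1474 × 9.81 / 1000 = 14.45994 kN/m³.
Let θ = 27° be the plate's angle to the horizontal; measure y along the incline from where the plane meets the free surface. Vertical depth h = y·sinθ with sinθ = 0.453990.
With the apex up, the centroid sits 2h/3 = 2 × 1/3 = 0.666667 m below the apex, so y_c = 6.9 + 0.666667 = 7.56667 m and h_c = 7.56667 × 0.453990 = 3.43519 m.
A = ½ × 1.9 × 1 = 0.95 m².
Resultant F = γ·h_c·A = 14.45994 × 3.43519 × 0.95 = 47.189 kN.
I_c = b·h³/36 = 1.9 × 1³/36 = 0.0527778 m⁴.
Centre of pressure: y_p = y_c + I_c/(y_c·A) = 7.56667 + 0.0527778/(7.56667 × 0.95) = 7.56667 + 0.00734214 = 7.57401 m along the plane.
Vertically, h_p = y_p·sinθ = 7.57401 × 0.453990 = 3.43852 m.

h_p = 3.44 m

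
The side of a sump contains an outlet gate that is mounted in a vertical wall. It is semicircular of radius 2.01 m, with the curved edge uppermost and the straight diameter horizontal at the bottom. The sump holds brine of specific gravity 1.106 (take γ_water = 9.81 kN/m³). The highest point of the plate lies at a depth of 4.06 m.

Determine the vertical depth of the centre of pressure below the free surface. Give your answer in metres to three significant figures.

h_p = 5.27 m

γ = 1.106 × 9.81 = 10.84986 kN/m³.
The centroid lies 4r/(3π) = 0.85307 m above the diameter, so r − 4r/(3π) = 2.01 − 0.85307 = 1.15693 m below the topmost point, so the centroid depth is h_c = 4.06 + 1.15693 = 5.21693 m.
A = πr²/2 = π × 2.01²/2 = 6.34617 m².
Resultant F = γ·h_c·A = 10.84986 × 5.21693 × 6.34617 = 359.212 kN.
I_c = (π/8 − 8/(9π))·r⁴ = 0.109757 × 2.01⁴ = 1.7915 m⁴.
Centre of pressure: y_p = y_c + I_c/(y_c·A) = 5.21693 + 1.7915/(5.21693 × 6.34617) = 5.21693 + 0.0541116 = 5.27104 m along the plane.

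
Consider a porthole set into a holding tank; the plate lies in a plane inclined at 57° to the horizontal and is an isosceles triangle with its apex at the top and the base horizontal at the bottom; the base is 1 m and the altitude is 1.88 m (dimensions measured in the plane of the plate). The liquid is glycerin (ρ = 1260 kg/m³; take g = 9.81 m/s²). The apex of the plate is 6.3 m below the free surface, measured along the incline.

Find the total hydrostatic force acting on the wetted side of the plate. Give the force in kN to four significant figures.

γ = ρg = 1260 × 9.81 / 1000 = 12.3606 kN/m³.
Let θ = 57° be the plate's angle to the horizontal; measure y along the incline from where the plane meets the free surface. Vertical depth h = y·sinθ with sinθ = 0.838671.
With the apex up, the centroid sits 2h/3 = 2 × 1.88/3 = 1.25333 m below the apex, so y_c = 6.3 + 1.25333 = 7.55333 m and h_c = 7.55333 × 0.838671 = 6.33476 m.
A = ½ × 1 × 1.88 = 0.94 m².
Resultant F = γ·h_c·A = 12.3606 × 6.33476 × 0.94 = 73.6033 kN.

F ≈ 73.60 kN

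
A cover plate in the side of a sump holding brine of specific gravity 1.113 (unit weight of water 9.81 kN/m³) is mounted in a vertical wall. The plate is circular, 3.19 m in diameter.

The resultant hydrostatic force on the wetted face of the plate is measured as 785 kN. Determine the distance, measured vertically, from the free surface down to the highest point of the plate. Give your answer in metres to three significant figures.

γ = 1.113 × 9.81 = 10.91853 kN/m³.
A = π(1.595)² = 7.99229 m².
From F = γ·h_c·A, the centroid depth is h_c = 785/(10.91853 × 7.99229) = 8.99569 m.
The centroid is at the centre, 1.595 m below the top of the plate, so the highest point sits at h_top = 8.99569 − 1.595 = 7.40069 m below the surface.

d_top ≈ 7.40 m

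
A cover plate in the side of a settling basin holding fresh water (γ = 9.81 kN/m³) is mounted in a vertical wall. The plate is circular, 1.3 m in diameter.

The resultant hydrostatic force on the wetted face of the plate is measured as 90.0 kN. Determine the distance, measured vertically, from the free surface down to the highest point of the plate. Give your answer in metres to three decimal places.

γ = 9.81 kN/m³.
A = π(0.65)² = 1.32732 m².
From F = γ·h_c·A, the centroid depth is h_c = 90.0/(9.81 × 1.32732) = 6.91191 m.
The centroid is at the centre, 0.65 m below the top of the plate, so the highest point sits at h_top = 6.91191 − 0.65 = 6.26191 m below the surface.

d_top ≈ 6.262 m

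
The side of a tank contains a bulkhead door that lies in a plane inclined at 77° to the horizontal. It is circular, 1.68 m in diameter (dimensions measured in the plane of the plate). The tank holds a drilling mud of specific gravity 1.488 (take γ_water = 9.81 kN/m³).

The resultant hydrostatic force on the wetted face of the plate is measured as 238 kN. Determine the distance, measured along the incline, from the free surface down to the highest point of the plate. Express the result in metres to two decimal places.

y_top ≈ 6.71 m

γ = 1.488 × 9.81 = 14.59728 kN/m³.
A = π(0.84)² = 2.21671 m².
From F = γ·h_c·A, the centroid depth is h_c = 238/(14.59728 × 2.21671) = 7.35523 m.
Let θ = 77° be the plate's angle to the horizontal; measure y along the incline from where the plane meets the free surface. Vertical depth h = y·sinθ with sinθ = 0.974370.
Along the incline, y_c = h_c/sinθ = 7.35523/0.974370 = 7.5487 m.
The centroid is at the centre, 0.84 m below the top of the plate, so the highest point sits at y_top = 7.5487 − 0.84 = 6.7087 m along the incline.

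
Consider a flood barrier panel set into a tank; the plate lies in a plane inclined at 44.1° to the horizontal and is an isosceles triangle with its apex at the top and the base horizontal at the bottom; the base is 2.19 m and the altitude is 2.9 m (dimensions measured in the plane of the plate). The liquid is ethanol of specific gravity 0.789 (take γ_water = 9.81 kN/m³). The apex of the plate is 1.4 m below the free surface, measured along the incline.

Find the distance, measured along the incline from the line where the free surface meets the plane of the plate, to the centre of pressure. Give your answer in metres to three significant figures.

γ = 0.789 × 9.81 = 7.74009 kN/m³.
Let θ = 44.1° be the plate's angle to the horizontal; measure y along the incline from where the plane meets the free surface. Vertical depth h = y·sinθ with sinθ = 0.695913.
With the apex up, the centroid sits 2h/3 = 2 × 2.9/3 = 1.93333 m below the apex, so y_c = 1.4 + 1.93333 = 3.33333 m and h_c = 3.33333 × 0.695913 = 2.31971 m.
A = ½ × 2.19 × 2.9 = 3.1755 m².
Resultant F = γ·h_c·A = 7.74009 × 2.31971 × 3.1755 = 57.0154 kN.
I_c = b·h³/36 = 2.19 × 2.9³/36 = 1.48366 m⁴.
Centre of pressure: y_p = y_c + I_c/(y_c·A) = 3.33333 + 1.48366/(3.33333 × 3.1755) = 3.33333 + 0.140166 = 3.4735 m along the plane.

y_p = 3.47 m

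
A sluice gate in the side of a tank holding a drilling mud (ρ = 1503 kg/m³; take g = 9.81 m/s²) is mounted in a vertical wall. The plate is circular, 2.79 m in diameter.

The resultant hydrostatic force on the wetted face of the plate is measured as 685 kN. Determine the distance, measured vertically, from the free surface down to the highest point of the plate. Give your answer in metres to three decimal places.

d_top ≈ 6.204 m

γ = ρg = 1503 × 9.81 / 1000 = 14.74443 kN/m³.
A = π(1.395)² = 6.11362 m².
From F = γ·h_c·A, the centroid depth is h_c = 685/(14.74443 × 6.11362) = 7.59913 m.
The centroid is at the centre, 1.395 m below the top of the plate, so the highest point sits at h_top = 7.59913 − 1.395 = 6.20413 m below the surface.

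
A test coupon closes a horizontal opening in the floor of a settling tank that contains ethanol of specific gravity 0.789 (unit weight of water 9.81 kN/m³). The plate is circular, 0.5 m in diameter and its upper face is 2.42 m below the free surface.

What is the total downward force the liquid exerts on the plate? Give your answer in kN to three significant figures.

γ = 0.789 × 9.81 = 7.74009 kN/m³.
The plate is horizontal, so pressure is uniform at p = γ·h = 7.74009 × 2.42 = 18.731 kN/m².
A = π(0.25)² = 0.19635 m².
F = p·A = 18.731 × 0.19635 = 3.67783 kN.

F ≈ 3.68 kN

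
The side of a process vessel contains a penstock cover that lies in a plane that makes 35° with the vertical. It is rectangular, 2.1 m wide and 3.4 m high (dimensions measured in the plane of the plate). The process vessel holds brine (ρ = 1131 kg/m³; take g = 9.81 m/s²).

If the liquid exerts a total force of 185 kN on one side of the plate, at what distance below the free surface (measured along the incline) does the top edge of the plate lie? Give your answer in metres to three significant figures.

y_top ≈ 1.15 m

γ = ρg = 1131 × 9.81 / 1000 = 11.09511 kN/m³.
A = 2.1 × 3.4 = 7.14 m².
From F = γ·h_c·A, the centroid depth is h_c = 185/(11.09511 × 7.14) = 2.3353 m.
The plate makes 35° with the vertical, i.e. θ = 90° − 35° = 55° to the horizontal. Measuring y along the incline from the free-surface line, vertical depth h = y·sinθ with sinθ = 0.819152.
Along the incline, y_c = h_c/sinθ = 2.3353/0.819152 = 2.85088 m.
The centroid lies 3.4/2 = 1.7 m below the top edge, so the top edge sits at y_top = 2.85088 − 1.7 = 1.15088 m along the incline.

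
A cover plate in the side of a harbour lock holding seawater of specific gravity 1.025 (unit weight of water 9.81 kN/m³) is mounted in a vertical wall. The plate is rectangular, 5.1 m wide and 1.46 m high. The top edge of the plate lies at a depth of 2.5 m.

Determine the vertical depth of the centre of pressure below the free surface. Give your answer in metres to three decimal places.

h_p = 3.285 m

γ = 1.025 × 9.81 = 10.05525 kN/m³.
The centroid lies 1.46/2 = 0.73 m below the top edge, so the centroid depth is h_c = 2.5 + 0.73 = 3.23 m.
A = 5.1 × 1.46 = 7.446 m².
Resultant F = γ·h_c·A = 10.05525 × 3.23 × 7.446 = 241.835 kN.
I_c = b·h³/12 = 5.1 × 1.46³/12 = 1.32266 m⁴.
Centre of pressure: y_p = y_c + I_c/(y_c·A) = 3.23 + 1.32266/(3.23 × 7.446) = 3.23 + 0.0549949 = 3.28499 m along the plane.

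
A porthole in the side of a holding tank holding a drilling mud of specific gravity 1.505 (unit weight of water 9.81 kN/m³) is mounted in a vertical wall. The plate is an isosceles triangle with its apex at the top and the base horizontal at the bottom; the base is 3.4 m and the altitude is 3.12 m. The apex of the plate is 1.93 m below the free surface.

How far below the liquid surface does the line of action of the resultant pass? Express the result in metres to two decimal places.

h_p = 4.14 m

γ = 1.505 × 9.81 = 14.76405 kN/m³.
With the apex up, the centroid sits 2h/3 = 2 × 3.12/3 = 2.08 m below the apex, so the centroid depth is h_c = 1.93 + 2.08 = 4.01 m.
A = ½ × 3.4 × 3.12 = 5.304 m².
Resultant F = γ·h_c·A = 14.76405 × 4.01 × 5.304 = 314.017 kN.
I_c = b·h³/36 = 3.4 × 3.12³/36 = 2.8684 m⁴.
Centre of pressure: y_p = y_c + I_c/(y_c·A) = 4.01 + 2.8684/(4.01 × 5.304) = 4.01 + 0.134863 = 4.14486 m along the plane.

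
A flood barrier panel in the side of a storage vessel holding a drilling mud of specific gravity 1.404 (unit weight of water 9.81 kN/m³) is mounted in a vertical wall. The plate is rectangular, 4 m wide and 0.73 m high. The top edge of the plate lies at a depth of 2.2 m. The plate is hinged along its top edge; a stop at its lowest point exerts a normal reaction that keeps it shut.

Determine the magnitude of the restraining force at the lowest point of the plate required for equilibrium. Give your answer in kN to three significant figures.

P ≈ 54.0 kN

γ = 1.404 × 9.81 = 13.77324 kN/m³.
The centroid lies 0.73/2 = 0.365 m below the top edge, so the centroid depth is h_c = 2.2 + 0.365 = 2.565 m.
A = 4 × 0.73 = 2.92 m².
Resultant F = γ·h_c·A = 13.77324 × 2.565 × 2.92 = 103.159 kN.
I_c = b·h³/12 = 4 × 0.73³/12 = 0.129672 m⁴.
Centre of pressure: y_p = y_c + I_c/(y_c·A) = 2.565 + 0.129672/(2.565 × 2.92) = 2.565 + 0.0173131 = 2.58231 m along the plane.
The resultant acts 0.365 + 0.0173131 = 0.382313 m (along the plate) below the hinge at the top edge, so the moment about the hinge is M = F × 0.382313 = 103.159 × 0.382313 = 39.439 kN·m.
A normal force at the bottom, 0.73 m from the hinge, must supply this moment: P = 39.439/0.73 = 54.026 kN.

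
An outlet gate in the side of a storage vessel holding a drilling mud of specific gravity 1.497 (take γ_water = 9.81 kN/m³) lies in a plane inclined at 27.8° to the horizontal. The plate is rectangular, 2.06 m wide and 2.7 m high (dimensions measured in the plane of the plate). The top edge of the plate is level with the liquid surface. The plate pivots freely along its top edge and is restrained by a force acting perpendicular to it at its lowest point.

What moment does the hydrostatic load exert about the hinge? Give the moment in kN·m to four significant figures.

M ≈ 92.57 kN·m

γ = 1.497 × 9.81 = 14.68557 kN/m³.
Let θ = 27.8° be the plate's angle to the horizontal; measure y along the incline from where the plane meets the free surface. Vertical depth h = y·sinθ with sinθ = 0.466387.
The centroid lies 2.7/2 = 1.35 m below the top edge, so y_c = 1.35 m and h_c = 1.35 × 0.466387 = 0.629622 m.
A = 2.06 × 2.7 = 5.562 m².
Resultant F = γ·h_c·A = 14.68557 × 0.629622 × 5.562 = 51.4282 kN.
I_c = b·h³/12 = 2.06 × 2.7³/12 = 3.37892 m⁴.
Centre of pressure: y_p = y_c + I_c/(y_c·A) = 1.35 + 3.37892/(1.35 × 5.562) = 1.35 + 0.450001 = 1.8 m along the plane.
The resultant acts 1.35 + 0.450001 = 1.8 m (along the plate) below the hinge at the top edge, so the moment about the hinge is M = F × 1.8 = 51.4282 × 1.8 = 92.5708 kN·m.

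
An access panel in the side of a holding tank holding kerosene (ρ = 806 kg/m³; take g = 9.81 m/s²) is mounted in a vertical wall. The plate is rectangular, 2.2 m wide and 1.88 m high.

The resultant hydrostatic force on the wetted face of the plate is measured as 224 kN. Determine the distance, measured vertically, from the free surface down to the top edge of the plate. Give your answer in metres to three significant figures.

γ = ρg = 806 × 9.81 / 1000 = 7.90686 kN/m³.
A = 2.2 × 1.88 = 4.136 m².
From F = γ·h_c·A, the centroid depth is h_c = 224/(7.90686 × 4.136) = 6.84957 m.
The centroid lies 1.88/2 = 0.94 m below the top edge, so the top edge sits at h_top = 6.84957 − 0.94 = 5.90957 m below the surface.

d_top ≈ 5.91 m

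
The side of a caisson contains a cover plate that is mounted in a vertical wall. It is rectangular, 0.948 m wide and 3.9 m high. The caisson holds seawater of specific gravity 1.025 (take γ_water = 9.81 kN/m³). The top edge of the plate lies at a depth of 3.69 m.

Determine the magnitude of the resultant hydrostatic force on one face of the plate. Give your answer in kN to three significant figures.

F ≈ 210 kN

γ = 1.025 × 9.81 = 10.05525 kN/m³.
The centroid lies 3.9/2 = 1.95 m below the top edge, so the centroid depth is h_c = 3.69 + 1.95 = 5.64 m.
A = 0.948 × 3.9 = 3.6972 m².
Resultant F = γ·h_c·A = 10.05525 × 5.64 × 3.6972 = 209.674 kN.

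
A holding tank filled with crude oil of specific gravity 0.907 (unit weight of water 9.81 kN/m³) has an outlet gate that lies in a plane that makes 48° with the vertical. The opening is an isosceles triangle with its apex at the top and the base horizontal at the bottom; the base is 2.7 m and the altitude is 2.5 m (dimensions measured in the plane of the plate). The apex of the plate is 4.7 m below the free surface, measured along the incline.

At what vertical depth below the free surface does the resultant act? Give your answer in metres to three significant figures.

h_p = 4.30 m

γ = 0.907 × 9.81 = 8.89767 kN/m³.
The plate makes 48° with the vertical, i.e. θ = 90° − 48° = 42° to the horizontal. Measuring y along the incline from the free-surface line, vertical depth h = y·sinθ with sinθ = 0.669131.
With the apex up, the centroid sits 2h/3 = 2 × 2.5/3 = 1.66667 m below the apex, so y_c = 4.7 + 1.66667 = 6.36667 m and h_c = 6.36667 × 0.669131 = 4.26014 m.
A = ½ × 2.7 × 2.5 = 3.375 m².
Resultant F = γ·h_c·A = 8.89767 × 4.26014 × 3.375 = 127.93 kN.
I_c = b·h³/36 = 2.7 × 2.5³/36 = 1.17188 m⁴.
Centre of pressure: y_p = y_c + I_c/(y_c·A) = 6.36667 + 1.17188/(6.36667 × 3.375) = 6.36667 + 0.0545377 = 6.42121 m along the plane.
Vertically, h_p = y_p·sinθ = 6.42121 × 0.669131 = 4.29663 m.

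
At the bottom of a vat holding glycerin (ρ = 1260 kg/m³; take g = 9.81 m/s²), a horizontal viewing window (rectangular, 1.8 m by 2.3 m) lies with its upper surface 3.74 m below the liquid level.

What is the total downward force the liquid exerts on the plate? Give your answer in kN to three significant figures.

F ≈ 191 kN

γ = ρg = 1260 × 9.81 / 1000 = 12.3606 kN/m³.
The plate is horizontal, so pressure is uniform at p = γ·h = 12.3606 × 3.74 = 46.2286 kN/m².
A = 1.8 × 2.3 = 4.14 m².
F = p·A = 46.2286 × 4.14 = 191.386 kN.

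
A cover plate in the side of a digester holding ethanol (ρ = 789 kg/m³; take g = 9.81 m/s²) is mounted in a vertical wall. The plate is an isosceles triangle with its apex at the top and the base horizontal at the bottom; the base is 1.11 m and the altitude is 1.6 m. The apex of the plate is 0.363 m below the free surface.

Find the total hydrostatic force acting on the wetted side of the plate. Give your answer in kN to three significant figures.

γ = ρg = 789 × 9.81 / 1000 = 7.74009 kN/m³.
With the apex up, the centroid sits 2h/3 = 2 × 1.6/3 = 1.06667 m below the apex, so the centroid depth is h_c = 0.363 + 1.06667 = 1.42967 m.
A = ½ × 1.11 × 1.6 = 0.888 m².
Resultant F = γ·h_c·A = 7.74009 × 1.42967 × 0.888 = 9.82641 kN.

F ≈ 9.83 kN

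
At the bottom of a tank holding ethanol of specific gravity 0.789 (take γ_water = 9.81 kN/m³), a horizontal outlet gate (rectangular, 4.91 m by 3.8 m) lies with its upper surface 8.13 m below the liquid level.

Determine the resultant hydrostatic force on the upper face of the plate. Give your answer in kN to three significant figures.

γ = 0.789 × 9.81 = 7.74009 kN/m³.
The plate is horizontal, so pressure is uniform at p = γ·h = 7.74009 × 8.13 = 62.9269 kN/m².
A = 4.91 × 3.8 = 18.658 m².
F = p·A = 62.9269 × 18.658 = 1174.09 kN.

F ≈ 1170 kN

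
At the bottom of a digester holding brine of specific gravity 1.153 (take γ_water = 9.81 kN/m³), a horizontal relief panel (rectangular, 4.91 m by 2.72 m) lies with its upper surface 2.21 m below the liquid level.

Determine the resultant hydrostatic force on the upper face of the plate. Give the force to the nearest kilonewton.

F ≈ 334 kN

γ = 1.153 × 9.81 = 11.31093 kN/m³.
The plate is horizontal, so pressure is uniform at p = γ·h = 11.31093 × 2.21 = 24.9972 kN/m².
A = 4.91 × 2.72 = 13.3552 m².
F = p·A = 24.9972 × 13.3552 = 333.843 kN.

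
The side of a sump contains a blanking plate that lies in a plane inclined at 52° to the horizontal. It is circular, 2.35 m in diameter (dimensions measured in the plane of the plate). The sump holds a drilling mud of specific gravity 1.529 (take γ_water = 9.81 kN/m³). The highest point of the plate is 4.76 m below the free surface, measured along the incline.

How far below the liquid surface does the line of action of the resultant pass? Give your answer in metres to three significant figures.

γ = 1.529 × 9.81 = 14.99949 kN/m³.
Let θ = 52° be the plate's angle to the horizontal; measure y along the incline from where the plane meets the free surface. Vertical depth h = y·sinθ with sinθ = 0.788011.
The centroid is at the centre, 1.175 m below the top of the plate, so y_c = 4.76 + 1.175 = 5.935 m and h_c = 5.935 × 0.788011 = 4.67685 m.
A = π(1.175)² = 4.33736 m².
Resultant F = γ·h_c·A = 14.99949 × 4.67685 × 4.33736 = 304.267 kN.
I_c = πr⁴/4 = π × 1.175⁴/4 = 1.49707 m⁴.
Centre of pressure: y_p = y_c + I_c/(y_c·A) = 5.935 + 1.49707/(5.935 × 4.33736) = 5.935 + 0.0581562 = 5.99316 m along the plane.
Vertically, h_p = y_p·sinθ = 5.99316 × 0.788011 = 4.72268 m.

h_p = 4.72 m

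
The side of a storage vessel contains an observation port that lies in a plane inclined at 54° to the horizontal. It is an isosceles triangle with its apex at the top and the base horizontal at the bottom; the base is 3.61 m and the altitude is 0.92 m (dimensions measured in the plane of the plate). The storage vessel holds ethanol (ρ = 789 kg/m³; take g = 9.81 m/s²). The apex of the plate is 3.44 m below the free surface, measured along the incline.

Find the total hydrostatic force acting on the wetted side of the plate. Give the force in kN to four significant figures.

γ = ρg = 789 × 9.81 / 1000 = 7.74009 kN/m³.
Let θ = 54° be the plate's angle to the horizontal; measure y along the incline from where the plane meets the free surface. Vertical depth h = y·sinθ with sinθ = 0.809017.
With the apex up, the centroid sits 2h/3 = 2 × 0.92/3 = 0.613333 m below the apex, so y_c = 3.44 + 0.613333 = 4.05333 m and h_c = 4.05333 × 0.809017 = 3.27921 m.
A = ½ × 3.61 × 0.92 = 1.6606 m².
Resultant F = γ·h_c·A = 7.74009 × 3.27921 × 1.6606 = 42.1483 kN.

F ≈ 42.15 kN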